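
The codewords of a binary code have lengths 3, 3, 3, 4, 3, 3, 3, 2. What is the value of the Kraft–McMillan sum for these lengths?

With common denominator 2^4 = 16: Σ 2^(−ℓᵢ) = 2/16 + 2/16 + 2/16 + 1/16 + 2/16 + 2/16 + 2/16 + 4/16 = 17/16 = 1.0625.

1.0625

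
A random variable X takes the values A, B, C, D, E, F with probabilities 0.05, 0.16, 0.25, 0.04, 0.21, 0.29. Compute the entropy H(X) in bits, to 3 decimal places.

H = −Σ pᵢ log₂ pᵢ.
−0.05·log₂(0.05) = 0.2161
−0.16·log₂(0.16) = 0.4230
−0.25·log₂(0.25) = 0.5000
−0.04·log₂(0.04) = 0.1858
−0.21·log₂(0.21) = 0.4728
−0.29·log₂(0.29) = 0.5179
Sum ≈ 2.3156 → 2.316 bits.

2.316 bits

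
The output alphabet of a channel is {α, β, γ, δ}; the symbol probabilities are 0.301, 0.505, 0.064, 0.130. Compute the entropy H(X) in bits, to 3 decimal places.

H = −Σ pᵢ log₂ pᵢ.
−0.301·log₂(0.301) = 0.5214
−0.505·log₂(0.505) = 0.4978
−0.064·log₂(0.064) = 0.2538
−0.130·log₂(0.130) = 0.3826
Sum ≈ 1.6556 → 1.656 bits.

1.656 bits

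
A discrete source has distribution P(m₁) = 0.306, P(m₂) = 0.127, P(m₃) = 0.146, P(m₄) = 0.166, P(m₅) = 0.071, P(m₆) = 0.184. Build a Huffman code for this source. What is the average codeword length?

Repeatedly combine the two least-probable nodes; the expected code length is the sum of the merged weights.
merge 71/1000 + 127/1000 → 99/500
merge 73/500 + 83/500 → 39/125
merge 23/125 + 99/500 → 191/500
merge 153/500 + 39/125 → 309/500
merge 191/500 + 309/500 → 1
L = 99/500 + 39/125 + 191/500 + 309/500 + 1 = 251/100 = 2.51 bits/symbol.

2.51 bits/symbol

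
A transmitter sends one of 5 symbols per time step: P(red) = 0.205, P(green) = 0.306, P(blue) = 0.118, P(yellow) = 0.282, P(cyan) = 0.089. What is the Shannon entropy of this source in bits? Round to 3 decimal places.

2.181 bits

H = −Σ pᵢ log₂ pᵢ.
−0.205·log₂(0.205) = 0.4687
−0.306·log₂(0.306) = 0.5228
−0.118·log₂(0.118) = 0.3638
−0.282·log₂(0.282) = 0.5150
−0.089·log₂(0.089) = 0.3106
Sum ≈ 2.1809 → 2.181 bits.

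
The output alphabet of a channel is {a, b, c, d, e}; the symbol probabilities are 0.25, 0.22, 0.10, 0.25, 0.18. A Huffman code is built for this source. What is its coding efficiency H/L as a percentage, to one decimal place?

99.0%

Entropy H = −Σ p log₂ p ≈ 2.2581 bits.
Huffman merges: 1/10+9/50→7/25; 11/50+1/4→47/100; 1/4+7/25→53/100; 47/100+53/100→1. L = 57/25 ≈ 2.2800.
Efficiency = H/L = 2.2581/2.2800 = 99.0%.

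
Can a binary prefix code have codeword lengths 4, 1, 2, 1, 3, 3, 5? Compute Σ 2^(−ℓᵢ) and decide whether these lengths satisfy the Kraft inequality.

1.59375; no

With common denominator 2^5 = 32: Σ 2^(−ℓᵢ) = 2/32 + 16/32 + 8/32 + 16/32 + 4/32 + 4/32 + 1/32 = 51/32 = 1.59375.
Kraft's inequality requires Σ ≤ 1; here Σ = 1.59375 > 1, so no such prefix code exists.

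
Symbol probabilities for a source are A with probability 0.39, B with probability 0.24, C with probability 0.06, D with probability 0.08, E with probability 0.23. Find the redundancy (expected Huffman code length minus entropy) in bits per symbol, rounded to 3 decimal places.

Entropy H = −Σ p log₂ p ≈ 2.0466 bits.
Huffman merges: 3/50+2/25→7/50; 7/50+23/100→37/100; 6/25+37/100→61/100; 39/100+61/100→1. L = 53/25 ≈ 2.1200.
L − H = 2.1200 − 2.0466 = 0.073 bits.

0.073 bits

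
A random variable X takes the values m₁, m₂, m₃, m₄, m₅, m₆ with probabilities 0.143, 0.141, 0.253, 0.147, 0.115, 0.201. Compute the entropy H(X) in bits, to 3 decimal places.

H = −Σ pᵢ log₂ pᵢ.
−0.143·log₂(0.143) = 0.4012
−0.141·log₂(0.141) = 0.3985
−0.253·log₂(0.253) = 0.5016
−0.147·log₂(0.147) = 0.4066
−0.115·log₂(0.115) = 0.3588
−0.201·log₂(0.201) = 0.4653
Sum ≈ 2.5321 → 2.532 bits.

2.532 bits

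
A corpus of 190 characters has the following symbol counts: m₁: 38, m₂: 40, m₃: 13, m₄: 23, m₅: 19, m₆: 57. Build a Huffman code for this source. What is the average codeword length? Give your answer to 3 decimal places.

2.458 bits/symbol

Probabilities are the counts divided by 190.
Repeatedly combine the two least-probable nodes; the expected code length is the sum of the merged weights.
merge 13/190 + 1/10 → 16/95
merge 23/190 + 16/95 → 11/38
merge 1/5 + 4/19 → 39/95
merge 11/38 + 3/10 → 56/95
merge 39/95 + 56/95 → 1
L = 16/95 + 11/38 + 39/95 + 56/95 + 1 = 467/190 ≈ 2.458 bits/symbol.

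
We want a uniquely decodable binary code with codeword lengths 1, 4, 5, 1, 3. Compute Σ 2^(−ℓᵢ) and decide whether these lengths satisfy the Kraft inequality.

1.21875; no

With common denominator 2^5 = 32: Σ 2^(−ℓᵢ) = 16/32 + 2/32 + 1/32 + 16/32 + 4/32 = 39/32 = 1.21875.
Kraft's inequality requires Σ ≤ 1; here Σ = 1.21875 > 1, so no such prefix code exists.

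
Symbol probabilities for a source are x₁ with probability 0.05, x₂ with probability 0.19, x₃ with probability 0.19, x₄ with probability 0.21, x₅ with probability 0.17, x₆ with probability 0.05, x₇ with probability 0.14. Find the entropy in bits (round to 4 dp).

H = −Σ pᵢ log₂ pᵢ.
−0.05·log₂(0.05) = 0.2161
−0.19·log₂(0.19) = 0.4552
−0.19·log₂(0.19) = 0.4552
−0.21·log₂(0.21) = 0.4728
−0.17·log₂(0.17) = 0.4346
−0.05·log₂(0.05) = 0.2161
−0.14·log₂(0.14) = 0.3971
Sum ≈ 2.6472 → 2.6472 bits.

2.6472 bits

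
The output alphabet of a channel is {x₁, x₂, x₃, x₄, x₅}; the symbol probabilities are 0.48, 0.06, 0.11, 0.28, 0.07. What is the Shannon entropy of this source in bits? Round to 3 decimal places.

1.885 bits

H = −Σ pᵢ log₂ pᵢ.
−0.48·log₂(0.48) = 0.5083
−0.06·log₂(0.06) = 0.2435
−0.11·log₂(0.11) = 0.3503
−0.28·log₂(0.28) = 0.5142
−0.07·log₂(0.07) = 0.2686
Sum ≈ 1.8849 → 1.885 bits.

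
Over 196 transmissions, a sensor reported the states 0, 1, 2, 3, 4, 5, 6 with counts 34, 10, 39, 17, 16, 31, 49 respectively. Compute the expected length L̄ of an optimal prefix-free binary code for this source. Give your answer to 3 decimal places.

Probabilities are the counts divided by 196.
Repeatedly combine the two least-probable nodes; the expected code length is the sum of the merged weights.
merge 5/98 + 4/49 → 13/98
merge 17/196 + 13/98 → 43/196
merge 31/196 + 17/98 → 65/196
merge 39/196 + 43/196 → 41/98
merge 1/4 + 65/196 → 57/98
merge 41/98 + 57/98 → 1
L = 13/98 + 43/196 + 65/196 + 41/98 + 57/98 + 1 = 263/98 ≈ 2.684 bits/symbol.

2.684 bits/symbol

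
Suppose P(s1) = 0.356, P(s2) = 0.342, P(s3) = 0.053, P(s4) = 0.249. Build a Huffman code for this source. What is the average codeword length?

Repeatedly combine the two least-probable nodes; the expected code length is the sum of the merged weights.
merge 53/1000 + 249/1000 → 151/500
merge 151/500 + 171/500 → 161/250
merge 89/250 + 161/250 → 1
L = 151/500 + 161/250 + 1 = 973/500 = 1.946 bits/symbol.

1.946 bits/symbol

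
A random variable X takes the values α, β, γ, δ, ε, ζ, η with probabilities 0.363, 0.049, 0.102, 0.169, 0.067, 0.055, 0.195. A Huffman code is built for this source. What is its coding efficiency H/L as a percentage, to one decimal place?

Entropy H = −Σ p log₂ p ≈ 2.4646 bits.
Huffman merges: 49/1000+11/200→13/125; 67/1000+51/500→169/1000; 13/125+169/1000→273/1000; 169/1000+39/200→91/250; 273/1000+363/1000→159/250; 91/250+159/250→1. L = 1273/500 ≈ 2.5460.
Efficiency = H/L = 2.4646/2.5460 = 96.8%.

96.8%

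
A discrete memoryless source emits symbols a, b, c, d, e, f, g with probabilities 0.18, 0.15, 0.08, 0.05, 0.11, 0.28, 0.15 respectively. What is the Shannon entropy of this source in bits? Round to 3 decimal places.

H = −Σ pᵢ log₂ pᵢ.
−0.18·log₂(0.18) = 0.4453
−0.15·log₂(0.15) = 0.4105
−0.08·log₂(0.08) = 0.2915
−0.05·log₂(0.05) = 0.2161
−0.11·log₂(0.11) = 0.3503
−0.28·log₂(0.28) = 0.5142
−0.15·log₂(0.15) = 0.4105
Sum ≈ 2.6385 → 2.639 bits.

2.639 bits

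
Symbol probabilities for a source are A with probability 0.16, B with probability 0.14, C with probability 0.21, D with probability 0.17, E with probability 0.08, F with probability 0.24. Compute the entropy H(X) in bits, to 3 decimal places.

H = −Σ pᵢ log₂ pᵢ.
−0.16·log₂(0.16) = 0.4230
−0.14·log₂(0.14) = 0.3971
−0.21·log₂(0.21) = 0.4728
−0.17·log₂(0.17) = 0.4346
−0.08·log₂(0.08) = 0.2915
−0.24·log₂(0.24) = 0.4941
Sum ≈ 2.5132 → 2.513 bits.

2.513 bits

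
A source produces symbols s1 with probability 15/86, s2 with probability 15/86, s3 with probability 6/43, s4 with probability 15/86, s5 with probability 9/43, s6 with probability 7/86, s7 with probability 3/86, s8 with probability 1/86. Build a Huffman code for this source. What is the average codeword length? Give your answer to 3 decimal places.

Repeatedly combine the two least-probable nodes; the expected code length is the sum of the merged weights.
merge 1/86 + 3/86 → 2/43
merge 2/43 + 7/86 → 11/86
merge 11/86 + 6/43 → 23/86
merge 15/86 + 15/86 → 15/43
merge 15/86 + 9/43 → 33/86
merge 23/86 + 15/43 → 53/86
merge 33/86 + 53/86 → 1
L = 2/43 + 11/86 + 23/86 + 15/43 + 33/86 + 53/86 + 1 = 120/43 ≈ 2.791 bits/symbol.

2.791 bits/symbol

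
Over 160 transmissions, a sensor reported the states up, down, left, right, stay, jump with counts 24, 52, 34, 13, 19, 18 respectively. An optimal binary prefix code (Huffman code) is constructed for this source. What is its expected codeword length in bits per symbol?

2.4625 bits/symbol

Probabilities are the counts divided by 160.
Repeatedly combine the two least-probable nodes; the expected code length is the sum of the merged weights.
merge 13/160 + 9/80 → 31/160
merge 19/160 + 3/20 → 43/160
merge 31/160 + 17/80 → 13/32
merge 43/160 + 13/40 → 19/32
merge 13/32 + 19/32 → 1
L = 31/160 + 43/160 + 13/32 + 19/32 + 1 = 197/80 = 2.4625 bits/symbol.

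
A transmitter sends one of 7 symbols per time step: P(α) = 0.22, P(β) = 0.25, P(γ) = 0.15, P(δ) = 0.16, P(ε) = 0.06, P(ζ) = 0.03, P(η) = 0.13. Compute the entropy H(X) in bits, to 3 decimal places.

H = −Σ pᵢ log₂ pᵢ.
−0.22·log₂(0.22) = 0.4806
−0.25·log₂(0.25) = 0.5000
−0.15·log₂(0.15) = 0.4105
−0.16·log₂(0.16) = 0.4230
−0.06·log₂(0.06) = 0.2435
−0.03·log₂(0.03) = 0.1518
−0.13·log₂(0.13) = 0.3826
Sum ≈ 2.5921 → 2.592 bits.

2.592 bits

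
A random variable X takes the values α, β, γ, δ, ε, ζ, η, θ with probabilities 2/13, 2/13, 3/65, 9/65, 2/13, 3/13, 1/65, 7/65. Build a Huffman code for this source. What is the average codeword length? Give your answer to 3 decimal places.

Repeatedly combine the two least-probable nodes; the expected code length is the sum of the merged weights.
merge 1/65 + 3/65 → 4/65
merge 4/65 + 7/65 → 11/65
merge 9/65 + 2/13 → 19/65
merge 2/13 + 2/13 → 4/13
merge 11/65 + 3/13 → 2/5
merge 19/65 + 4/13 → 3/5
merge 2/5 + 3/5 → 1
L = 4/65 + 11/65 + 19/65 + 4/13 + 2/5 + 3/5 + 1 = 184/65 ≈ 2.831 bits/symbol.

2.831 bits/symbol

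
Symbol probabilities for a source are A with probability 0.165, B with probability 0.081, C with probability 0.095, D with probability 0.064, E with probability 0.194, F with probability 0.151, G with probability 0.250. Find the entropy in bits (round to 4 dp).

2.6698 bits

H = −Σ pᵢ log₂ pᵢ.
−0.165·log₂(0.165) = 0.4289
−0.081·log₂(0.081) = 0.2937
−0.095·log₂(0.095) = 0.3226
−0.064·log₂(0.064) = 0.2538
−0.194·log₂(0.194) = 0.4590
−0.151·log₂(0.151) = 0.4118
−0.250·log₂(0.250) = 0.5000
Sum ≈ 2.6698 → 2.6698 bits.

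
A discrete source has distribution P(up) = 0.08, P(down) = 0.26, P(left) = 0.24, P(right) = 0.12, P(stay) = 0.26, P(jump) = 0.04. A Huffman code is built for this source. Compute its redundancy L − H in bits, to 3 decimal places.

0.011 bits

Entropy H = −Σ p log₂ p ≈ 2.3490 bits.
Huffman merges: 1/25+2/25→3/25; 3/25+3/25→6/25; 6/25+6/25→12/25; 13/50+13/50→13/25; 12/25+13/25→1. L = 59/25 ≈ 2.3600.
L − H = 2.3600 − 2.3490 = 0.011 bits.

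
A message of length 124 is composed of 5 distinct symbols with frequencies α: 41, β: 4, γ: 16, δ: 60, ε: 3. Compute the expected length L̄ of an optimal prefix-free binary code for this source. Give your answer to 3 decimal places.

Probabilities are the counts divided by 124.
Repeatedly combine the two least-probable nodes; the expected code length is the sum of the merged weights.
merge 3/124 + 1/31 → 7/124
merge 7/124 + 4/31 → 23/124
merge 23/124 + 41/124 → 16/31
merge 15/31 + 16/31 → 1
L = 7/124 + 23/124 + 16/31 + 1 = 109/62 ≈ 1.758 bits/symbol.

1.758 bits/symbol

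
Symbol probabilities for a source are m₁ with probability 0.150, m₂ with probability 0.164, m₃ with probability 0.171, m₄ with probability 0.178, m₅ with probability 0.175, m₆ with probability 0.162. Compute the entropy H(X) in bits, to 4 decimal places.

2.5827 bits

H = −Σ pᵢ log₂ pᵢ.
−0.150·log₂(0.150) = 0.4105
−0.164·log₂(0.164) = 0.4278
−0.171·log₂(0.171) = 0.4357
−0.178·log₂(0.178) = 0.4432
−0.175·log₂(0.175) = 0.4401
−0.162·log₂(0.162) = 0.4254
Sum ≈ 2.5827 → 2.5827 bits.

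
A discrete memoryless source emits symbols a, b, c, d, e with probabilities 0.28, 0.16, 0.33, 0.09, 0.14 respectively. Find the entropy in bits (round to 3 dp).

2.175 bits

H = −Σ pᵢ log₂ pᵢ.
−0.28·log₂(0.28) = 0.5142
−0.16·log₂(0.16) = 0.4230
−0.33·log₂(0.33) = 0.5278
−0.09·log₂(0.09) = 0.3127
−0.14·log₂(0.14) = 0.3971
Sum ≈ 2.1748 → 2.175 bits.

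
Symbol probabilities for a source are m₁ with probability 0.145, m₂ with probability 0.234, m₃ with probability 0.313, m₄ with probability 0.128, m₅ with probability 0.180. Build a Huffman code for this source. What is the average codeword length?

2.273 bits/symbol

Repeatedly combine the two least-probable nodes; the expected code length is the sum of the merged weights.
merge 16/125 + 29/200 → 273/1000
merge 9/50 + 117/500 → 207/500
merge 273/1000 + 313/1000 → 293/500
merge 207/500 + 293/500 → 1
L = 273/1000 + 207/500 + 293/500 + 1 = 2273/1000 = 2.273 bits/symbol.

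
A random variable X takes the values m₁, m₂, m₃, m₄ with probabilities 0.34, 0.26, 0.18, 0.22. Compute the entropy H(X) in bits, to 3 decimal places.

1.960 bits

H = −Σ pᵢ log₂ pᵢ.
−0.34·log₂(0.34) = 0.5292
−0.26·log₂(0.26) = 0.5053
−0.18·log₂(0.18) = 0.4453
−0.22·log₂(0.22) = 0.4806
Sum ≈ 1.9603 → 1.960 bits.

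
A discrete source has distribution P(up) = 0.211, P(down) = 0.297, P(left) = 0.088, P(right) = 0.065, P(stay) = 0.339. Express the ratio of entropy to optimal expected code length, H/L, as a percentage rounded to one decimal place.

Entropy H = −Σ p log₂ p ≈ 2.0878 bits.
Huffman merges: 13/200+11/125→153/1000; 153/1000+211/1000→91/250; 297/1000+339/1000→159/250; 91/250+159/250→1. L = 2153/1000 ≈ 2.1530.
Efficiency = H/L = 2.0878/2.1530 = 97.0%.

97.0%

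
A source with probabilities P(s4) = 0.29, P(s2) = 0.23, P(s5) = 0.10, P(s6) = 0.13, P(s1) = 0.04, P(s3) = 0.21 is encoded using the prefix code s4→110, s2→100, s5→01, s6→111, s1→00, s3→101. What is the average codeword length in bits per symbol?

2.86 bits/symbol

L̄ = Σ pᵢ·ℓᵢ = 0.29·3 + 0.23·3 + 0.10·2 + 0.13·3 + 0.04·2 + 0.21·3 = 2.86 bits/symbol.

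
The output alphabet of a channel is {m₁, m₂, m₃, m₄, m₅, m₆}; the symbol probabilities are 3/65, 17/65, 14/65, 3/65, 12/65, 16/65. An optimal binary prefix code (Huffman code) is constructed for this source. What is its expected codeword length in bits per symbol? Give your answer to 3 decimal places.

2.369 bits/symbol

Repeatedly combine the two least-probable nodes; the expected code length is the sum of the merged weights.
merge 3/65 + 3/65 → 6/65
merge 6/65 + 12/65 → 18/65
merge 14/65 + 16/65 → 6/13
merge 17/65 + 18/65 → 7/13
merge 6/13 + 7/13 → 1
L = 6/65 + 18/65 + 6/13 + 7/13 + 1 = 154/65 ≈ 2.369 bits/symbol.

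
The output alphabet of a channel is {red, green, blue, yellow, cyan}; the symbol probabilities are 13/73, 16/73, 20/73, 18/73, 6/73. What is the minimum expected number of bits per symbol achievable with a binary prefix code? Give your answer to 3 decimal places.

2.260 bits/symbol

Repeatedly combine the two least-probable nodes; the expected code length is the sum of the merged weights.
merge 6/73 + 13/73 → 19/73
merge 16/73 + 18/73 → 34/73
merge 19/73 + 20/73 → 39/73
merge 34/73 + 39/73 → 1
L = 19/73 + 34/73 + 39/73 + 1 = 165/73 ≈ 2.260 bits/symbol.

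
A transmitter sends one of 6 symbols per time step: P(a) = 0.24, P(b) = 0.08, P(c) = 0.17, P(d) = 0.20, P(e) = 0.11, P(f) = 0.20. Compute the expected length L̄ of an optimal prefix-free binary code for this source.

Repeatedly combine the two least-probable nodes; the expected code length is the sum of the merged weights.
merge 2/25 + 11/100 → 19/100
merge 17/100 + 19/100 → 9/25
merge 1/5 + 1/5 → 2/5
merge 6/25 + 9/25 → 3/5
merge 2/5 + 3/5 → 1
L = 19/100 + 9/25 + 2/5 + 3/5 + 1 = 51/20 = 2.55 bits/symbol.

2.55 bits/symbol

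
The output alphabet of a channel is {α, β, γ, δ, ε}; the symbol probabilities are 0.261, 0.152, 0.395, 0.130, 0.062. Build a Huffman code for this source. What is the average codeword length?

Repeatedly combine the two least-probable nodes; the expected code length is the sum of the merged weights.
merge 31/500 + 13/100 → 24/125
merge 19/125 + 24/125 → 43/125
merge 261/1000 + 43/125 → 121/200
merge 79/200 + 121/200 → 1
L = 24/125 + 43/125 + 121/200 + 1 = 2141/1000 = 2.141 bits/symbol.

2.141 bits/symbol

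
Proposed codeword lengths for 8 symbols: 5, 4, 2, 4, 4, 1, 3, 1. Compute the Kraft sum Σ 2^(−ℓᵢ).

With common denominator 2^5 = 32: Σ 2^(−ℓᵢ) = 1/32 + 2/32 + 8/32 + 2/32 + 2/32 + 16/32 + 4/32 + 16/32 = 51/32 = 1.59375.

1.59375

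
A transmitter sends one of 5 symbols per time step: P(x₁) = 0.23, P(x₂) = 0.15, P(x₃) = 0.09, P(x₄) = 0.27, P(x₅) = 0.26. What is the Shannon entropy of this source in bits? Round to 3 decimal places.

2.226 bits

H = −Σ pᵢ log₂ pᵢ.
−0.23·log₂(0.23) = 0.4877
−0.15·log₂(0.15) = 0.4105
−0.09·log₂(0.09) = 0.3127
−0.27·log₂(0.27) = 0.5100
−0.26·log₂(0.26) = 0.5053
Sum ≈ 2.2262 → 2.226 bits.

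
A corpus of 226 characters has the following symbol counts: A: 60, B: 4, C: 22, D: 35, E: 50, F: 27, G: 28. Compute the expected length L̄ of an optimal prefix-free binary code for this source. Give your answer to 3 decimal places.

2.628 bits/symbol

Probabilities are the counts divided by 226.
Repeatedly combine the two least-probable nodes; the expected code length is the sum of the merged weights.
merge 2/113 + 11/113 → 13/113
merge 13/113 + 27/226 → 53/226
merge 14/113 + 35/226 → 63/226
merge 25/113 + 53/226 → 103/226
merge 30/113 + 63/226 → 123/226
merge 103/226 + 123/226 → 1
L = 13/113 + 53/226 + 63/226 + 103/226 + 123/226 + 1 = 297/113 ≈ 2.628 bits/symbol.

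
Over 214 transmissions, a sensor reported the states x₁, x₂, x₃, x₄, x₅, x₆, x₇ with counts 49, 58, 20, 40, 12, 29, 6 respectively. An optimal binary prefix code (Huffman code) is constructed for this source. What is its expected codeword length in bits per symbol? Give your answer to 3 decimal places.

Probabilities are the counts divided by 214.
Repeatedly combine the two least-probable nodes; the expected code length is the sum of the merged weights.
merge 3/107 + 6/107 → 9/107
merge 9/107 + 10/107 → 19/107
merge 29/214 + 19/107 → 67/214
merge 20/107 + 49/214 → 89/214
merge 29/107 + 67/214 → 125/214
merge 89/214 + 125/214 → 1
L = 9/107 + 19/107 + 67/214 + 89/214 + 125/214 + 1 = 551/214 ≈ 2.575 bits/symbol.

2.575 bits/symbol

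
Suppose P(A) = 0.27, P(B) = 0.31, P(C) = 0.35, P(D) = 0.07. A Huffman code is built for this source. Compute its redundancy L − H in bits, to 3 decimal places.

Entropy H = −Σ p log₂ p ≈ 1.8325 bits.
Huffman merges: 7/100+27/100→17/50; 31/100+17/50→13/20; 7/20+13/20→1. L = 199/100 ≈ 1.9900.
L − H = 1.9900 − 1.8325 = 0.158 bits.

0.158 bits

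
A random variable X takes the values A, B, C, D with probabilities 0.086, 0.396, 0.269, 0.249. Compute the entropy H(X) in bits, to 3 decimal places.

H = −Σ pᵢ log₂ pᵢ.
−0.086·log₂(0.086) = 0.3044
−0.396·log₂(0.396) = 0.5292
−0.269·log₂(0.269) = 0.5096
−0.249·log₂(0.249) = 0.4994
Sum ≈ 1.8426 → 1.843 bits.

1.843 bits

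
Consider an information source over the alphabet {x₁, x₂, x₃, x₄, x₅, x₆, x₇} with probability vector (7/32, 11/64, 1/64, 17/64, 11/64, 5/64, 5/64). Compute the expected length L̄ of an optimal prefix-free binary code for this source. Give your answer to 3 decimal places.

2.609 bits/symbol

Repeatedly combine the two least-probable nodes; the expected code length is the sum of the merged weights.
merge 1/64 + 5/64 → 3/32
merge 5/64 + 3/32 → 11/64
merge 11/64 + 11/64 → 11/32
merge 11/64 + 7/32 → 25/64
merge 17/64 + 11/32 → 39/64
merge 25/64 + 39/64 → 1
L = 3/32 + 11/64 + 11/32 + 25/64 + 39/64 + 1 = 167/64 ≈ 2.609 bits/symbol.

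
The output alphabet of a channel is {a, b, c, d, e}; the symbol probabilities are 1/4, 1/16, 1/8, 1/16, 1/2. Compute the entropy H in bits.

1.875 bits

Each probability is a power of 1/2, so log₂(1/p) is an integer.
H = Σ p·log₂(1/p) = 1/4·2 + 1/16·4 + 1/8·3 + 1/16·4 + 1/2·1 = 1.875 bits.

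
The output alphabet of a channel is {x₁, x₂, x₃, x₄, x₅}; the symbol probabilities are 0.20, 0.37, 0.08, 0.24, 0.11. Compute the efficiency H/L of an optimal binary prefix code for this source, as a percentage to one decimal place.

97.3%

Entropy H = −Σ p log₂ p ≈ 2.1310 bits.
Huffman merges: 2/25+11/100→19/100; 19/100+1/5→39/100; 6/25+37/100→61/100; 39/100+61/100→1. L = 219/100 ≈ 2.1900.
Efficiency = H/L = 2.1310/2.1900 = 97.3%.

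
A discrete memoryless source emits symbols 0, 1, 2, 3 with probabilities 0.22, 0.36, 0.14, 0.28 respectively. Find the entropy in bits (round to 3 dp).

1.923 bits

H = −Σ pᵢ log₂ pᵢ.
−0.22·log₂(0.22) = 0.4806
−0.36·log₂(0.36) = 0.5306
−0.14·log₂(0.14) = 0.3971
−0.28·log₂(0.28) = 0.5142
Sum ≈ 1.9225 → 1.923 bits.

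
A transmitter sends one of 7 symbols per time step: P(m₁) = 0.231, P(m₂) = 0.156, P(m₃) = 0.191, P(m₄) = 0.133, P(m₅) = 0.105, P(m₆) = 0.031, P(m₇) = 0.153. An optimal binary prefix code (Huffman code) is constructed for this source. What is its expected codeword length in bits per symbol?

2.714 bits/symbol

Repeatedly combine the two least-probable nodes; the expected code length is the sum of the merged weights.
merge 31/1000 + 21/200 → 17/125
merge 133/1000 + 17/125 → 269/1000
merge 153/1000 + 39/250 → 309/1000
merge 191/1000 + 231/1000 → 211/500
merge 269/1000 + 309/1000 → 289/500
merge 211/500 + 289/500 → 1
L = 17/125 + 269/1000 + 309/1000 + 211/500 + 289/500 + 1 = 1357/500 = 2.714 bits/symbol.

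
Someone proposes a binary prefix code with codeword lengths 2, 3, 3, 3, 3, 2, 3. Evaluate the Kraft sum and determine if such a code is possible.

With common denominator 2^3 = 8: Σ 2^(−ℓᵢ) = 2/8 + 1/8 + 1/8 + 1/8 + 1/8 + 2/8 + 1/8 = 9/8 = 1.125.
Kraft's inequality requires Σ ≤ 1; here Σ = 1.125 > 1, so no such prefix code exists.

1.125; no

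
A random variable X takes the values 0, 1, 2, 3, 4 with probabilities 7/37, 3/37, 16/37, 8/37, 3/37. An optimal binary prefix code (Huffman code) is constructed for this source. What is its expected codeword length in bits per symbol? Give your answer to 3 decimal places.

Repeatedly combine the two least-probable nodes; the expected code length is the sum of the merged weights.
merge 3/37 + 3/37 → 6/37
merge 6/37 + 7/37 → 13/37
merge 8/37 + 13/37 → 21/37
merge 16/37 + 21/37 → 1
L = 6/37 + 13/37 + 21/37 + 1 = 77/37 ≈ 2.081 bits/symbol.

2.081 bits/symbol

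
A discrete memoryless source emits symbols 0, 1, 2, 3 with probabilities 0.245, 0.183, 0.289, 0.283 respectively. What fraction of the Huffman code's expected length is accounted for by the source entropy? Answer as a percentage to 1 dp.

Entropy H = −Σ p log₂ p ≈ 1.9784 bits.
Huffman merges: 183/1000+49/200→107/250; 283/1000+289/1000→143/250; 107/250+143/250→1. L = 2 ≈ 2.0000.
Efficiency = H/L = 1.9784/2.0000 = 98.9%.

98.9%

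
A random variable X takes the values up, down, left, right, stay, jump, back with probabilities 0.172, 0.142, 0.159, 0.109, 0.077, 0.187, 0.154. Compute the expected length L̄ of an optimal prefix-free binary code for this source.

Repeatedly combine the two least-probable nodes; the expected code length is the sum of the merged weights.
merge 77/1000 + 109/1000 → 93/500
merge 71/500 + 77/500 → 37/125
merge 159/1000 + 43/250 → 331/1000
merge 93/500 + 187/1000 → 373/1000
merge 37/125 + 331/1000 → 627/1000
merge 373/1000 + 627/1000 → 1
L = 93/500 + 37/125 + 331/1000 + 373/1000 + 627/1000 + 1 = 2813/1000 = 2.813 bits/symbol.

2.813 bits/symbol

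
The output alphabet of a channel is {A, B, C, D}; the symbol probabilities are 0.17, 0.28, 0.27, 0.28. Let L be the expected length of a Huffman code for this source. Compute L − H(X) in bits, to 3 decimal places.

Entropy H = −Σ p log₂ p ≈ 1.9730 bits.
Huffman merges: 17/100+27/100→11/25; 7/25+7/25→14/25; 11/25+14/25→1. L = 2 ≈ 2.0000.
L − H = 2.0000 − 1.9730 = 0.027 bits.

0.027 bits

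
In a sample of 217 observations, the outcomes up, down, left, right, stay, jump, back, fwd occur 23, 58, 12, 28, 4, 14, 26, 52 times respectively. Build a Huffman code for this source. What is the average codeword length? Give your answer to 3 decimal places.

Probabilities are the counts divided by 217.
Repeatedly combine the two least-probable nodes; the expected code length is the sum of the merged weights.
merge 4/217 + 12/217 → 16/217
merge 2/31 + 16/217 → 30/217
merge 23/217 + 26/217 → 7/31
merge 4/31 + 30/217 → 58/217
merge 7/31 + 52/217 → 101/217
merge 58/217 + 58/217 → 116/217
merge 101/217 + 116/217 → 1
L = 16/217 + 30/217 + 7/31 + 58/217 + 101/217 + 116/217 + 1 = 587/217 ≈ 2.705 bits/symbol.

2.705 bits/symbol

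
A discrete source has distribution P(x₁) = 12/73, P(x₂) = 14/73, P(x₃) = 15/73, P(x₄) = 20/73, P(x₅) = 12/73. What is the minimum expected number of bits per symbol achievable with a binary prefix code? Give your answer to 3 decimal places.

2.329 bits/symbol

Repeatedly combine the two least-probable nodes; the expected code length is the sum of the merged weights.
merge 12/73 + 12/73 → 24/73
merge 14/73 + 15/73 → 29/73
merge 20/73 + 24/73 → 44/73
merge 29/73 + 44/73 → 1
L = 24/73 + 29/73 + 44/73 + 1 = 170/73 ≈ 2.329 bits/symbol.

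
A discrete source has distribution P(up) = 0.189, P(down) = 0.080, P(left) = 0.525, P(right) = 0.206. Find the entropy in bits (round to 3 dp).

1.703 bits

H = −Σ pᵢ log₂ pᵢ.
−0.189·log₂(0.189) = 0.4543
−0.080·log₂(0.080) = 0.2915
−0.525·log₂(0.525) = 0.4880
−0.206·log₂(0.206) = 0.4695
Sum ≈ 1.7034 → 1.703 bits.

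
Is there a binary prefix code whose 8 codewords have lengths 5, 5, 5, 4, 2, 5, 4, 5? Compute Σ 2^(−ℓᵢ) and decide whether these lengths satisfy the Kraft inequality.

With common denominator 2^5 = 32: Σ 2^(−ℓᵢ) = 1/32 + 1/32 + 1/32 + 2/32 + 8/32 + 1/32 + 2/32 + 1/32 = 17/32 = 0.53125.
Kraft's inequality requires Σ ≤ 1; here Σ = 0.53125 ≤ 1, so such a prefix code exists.

0.53125; yes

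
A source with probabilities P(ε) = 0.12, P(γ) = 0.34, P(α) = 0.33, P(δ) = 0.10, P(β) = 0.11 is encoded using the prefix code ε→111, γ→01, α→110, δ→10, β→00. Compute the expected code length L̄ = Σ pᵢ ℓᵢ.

L̄ = Σ pᵢ·ℓᵢ = 0.12·3 + 0.34·2 + 0.33·3 + 0.10·2 + 0.11·2 = 2.45 bits/symbol.

2.45 bits/symbol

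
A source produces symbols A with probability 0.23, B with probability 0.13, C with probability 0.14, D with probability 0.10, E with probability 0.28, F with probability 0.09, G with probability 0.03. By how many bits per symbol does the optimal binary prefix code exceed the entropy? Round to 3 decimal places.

0.032 bits

Entropy H = −Σ p log₂ p ≈ 2.5783 bits.
Huffman merges: 3/100+9/100→3/25; 1/10+3/25→11/50; 13/100+7/50→27/100; 11/50+23/100→9/20; 27/100+7/25→11/20; 9/20+11/20→1. L = 261/100 ≈ 2.6100.
L − H = 2.6100 − 2.5783 = 0.032 bits.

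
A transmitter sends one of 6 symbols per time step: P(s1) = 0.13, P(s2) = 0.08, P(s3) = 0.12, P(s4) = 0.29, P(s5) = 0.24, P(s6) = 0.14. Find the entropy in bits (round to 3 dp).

2.450 bits

H = −Σ pᵢ log₂ pᵢ.
−0.13·log₂(0.13) = 0.3826
−0.08·log₂(0.08) = 0.2915
−0.12·log₂(0.12) = 0.3671
−0.29·log₂(0.29) = 0.5179
−0.24·log₂(0.24) = 0.4941
−0.14·log₂(0.14) = 0.3971
Sum ≈ 2.4504 → 2.450 bits.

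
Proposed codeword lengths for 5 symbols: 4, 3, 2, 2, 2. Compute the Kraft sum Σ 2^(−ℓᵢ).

With common denominator 2^4 = 16: Σ 2^(−ℓᵢ) = 1/16 + 2/16 + 4/16 + 4/16 + 4/16 = 15/16 = 0.9375.

0.9375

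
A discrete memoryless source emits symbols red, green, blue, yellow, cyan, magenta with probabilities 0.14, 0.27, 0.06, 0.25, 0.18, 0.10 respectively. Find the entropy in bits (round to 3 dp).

2.428 bits

H = −Σ pᵢ log₂ pᵢ.
−0.14·log₂(0.14) = 0.3971
−0.27·log₂(0.27) = 0.5100
−0.06·log₂(0.06) = 0.2435
−0.25·log₂(0.25) = 0.5000
−0.18·log₂(0.18) = 0.4453
−0.10·log₂(0.10) = 0.3322
Sum ≈ 2.4282 → 2.428 bits.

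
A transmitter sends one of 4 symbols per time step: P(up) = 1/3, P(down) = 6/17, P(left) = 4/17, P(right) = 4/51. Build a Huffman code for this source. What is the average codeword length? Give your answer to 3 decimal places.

1.961 bits/symbol

Repeatedly combine the two least-probable nodes; the expected code length is the sum of the merged weights.
merge 4/51 + 4/17 → 16/51
merge 16/51 + 1/3 → 11/17
merge 6/17 + 11/17 → 1
L = 16/51 + 11/17 + 1 = 100/51 ≈ 1.961 bits/symbol.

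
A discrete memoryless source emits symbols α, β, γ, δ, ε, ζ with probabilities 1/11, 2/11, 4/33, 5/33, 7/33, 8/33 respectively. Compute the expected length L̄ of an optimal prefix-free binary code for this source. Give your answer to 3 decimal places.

Repeatedly combine the two least-probable nodes; the expected code length is the sum of the merged weights.
merge 1/11 + 4/33 → 7/33
merge 5/33 + 2/11 → 1/3
merge 7/33 + 7/33 → 14/33
merge 8/33 + 1/3 → 19/33
merge 14/33 + 19/33 → 1
L = 7/33 + 1/3 + 14/33 + 19/33 + 1 = 28/11 ≈ 2.545 bits/symbol.

2.545 bits/symbol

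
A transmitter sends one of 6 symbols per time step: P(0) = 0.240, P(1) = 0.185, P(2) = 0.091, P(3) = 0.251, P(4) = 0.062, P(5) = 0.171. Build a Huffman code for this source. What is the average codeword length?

Repeatedly combine the two least-probable nodes; the expected code length is the sum of the merged weights.
merge 31/500 + 91/1000 → 153/1000
merge 153/1000 + 171/1000 → 81/250
merge 37/200 + 6/25 → 17/40
merge 251/1000 + 81/250 → 23/40
merge 17/40 + 23/40 → 1
L = 153/1000 + 81/250 + 17/40 + 23/40 + 1 = 2477/1000 = 2.477 bits/symbol.

2.477 bits/symbol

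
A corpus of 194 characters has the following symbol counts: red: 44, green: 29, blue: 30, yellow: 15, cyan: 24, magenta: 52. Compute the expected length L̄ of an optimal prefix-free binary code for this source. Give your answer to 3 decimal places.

Probabilities are the counts divided by 194.
Repeatedly combine the two least-probable nodes; the expected code length is the sum of the merged weights.
merge 15/194 + 12/97 → 39/194
merge 29/194 + 15/97 → 59/194
merge 39/194 + 22/97 → 83/194
merge 26/97 + 59/194 → 111/194
merge 83/194 + 111/194 → 1
L = 39/194 + 59/194 + 83/194 + 111/194 + 1 = 243/97 ≈ 2.505 bits/symbol.

2.505 bits/symbol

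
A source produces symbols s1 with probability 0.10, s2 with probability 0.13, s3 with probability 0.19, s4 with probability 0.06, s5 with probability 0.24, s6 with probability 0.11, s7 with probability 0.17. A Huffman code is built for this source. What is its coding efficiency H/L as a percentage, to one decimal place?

98.6%

Entropy H = −Σ p log₂ p ≈ 2.6926 bits.
Huffman merges: 3/50+1/10→4/25; 11/100+13/100→6/25; 4/25+17/100→33/100; 19/100+6/25→43/100; 6/25+33/100→57/100; 43/100+57/100→1. L = 273/100 ≈ 2.7300.
Efficiency = H/L = 2.6926/2.7300 = 98.6%.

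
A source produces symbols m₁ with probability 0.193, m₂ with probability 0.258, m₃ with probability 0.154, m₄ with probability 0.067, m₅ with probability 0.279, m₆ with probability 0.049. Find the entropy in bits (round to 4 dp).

2.3663 bits

H = −Σ pᵢ log₂ pᵢ.
−0.193·log₂(0.193) = 0.4581
−0.258·log₂(0.258) = 0.5043
−0.154·log₂(0.154) = 0.4156
−0.067·log₂(0.067) = 0.2613
−0.279·log₂(0.279) = 0.5138
−0.049·log₂(0.049) = 0.2132
Sum ≈ 2.3663 → 2.3663 bits.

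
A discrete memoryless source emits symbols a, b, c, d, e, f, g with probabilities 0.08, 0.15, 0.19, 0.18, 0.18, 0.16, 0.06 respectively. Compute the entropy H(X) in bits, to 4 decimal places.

2.7144 bits

H = −Σ pᵢ log₂ pᵢ.
−0.08·log₂(0.08) = 0.2915
−0.15·log₂(0.15) = 0.4105
−0.19·log₂(0.19) = 0.4552
−0.18·log₂(0.18) = 0.4453
−0.18·log₂(0.18) = 0.4453
−0.16·log₂(0.16) = 0.4230
−0.06·log₂(0.06) = 0.2435
Sum ≈ 2.7144 → 2.7144 bits.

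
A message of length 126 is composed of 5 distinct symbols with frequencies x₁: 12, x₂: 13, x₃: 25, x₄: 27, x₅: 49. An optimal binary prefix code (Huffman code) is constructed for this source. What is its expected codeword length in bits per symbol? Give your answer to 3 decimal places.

2.198 bits/symbol

Probabilities are the counts divided by 126.
Repeatedly combine the two least-probable nodes; the expected code length is the sum of the merged weights.
merge 2/21 + 13/126 → 25/126
merge 25/126 + 25/126 → 25/63
merge 3/14 + 7/18 → 38/63
merge 25/63 + 38/63 → 1
L = 25/126 + 25/63 + 38/63 + 1 = 277/126 ≈ 2.198 bits/symbol.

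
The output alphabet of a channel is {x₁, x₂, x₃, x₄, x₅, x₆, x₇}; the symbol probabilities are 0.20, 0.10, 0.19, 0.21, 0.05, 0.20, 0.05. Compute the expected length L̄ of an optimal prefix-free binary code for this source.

Repeatedly combine the two least-probable nodes; the expected code length is the sum of the merged weights.
merge 1/20 + 1/20 → 1/10
merge 1/10 + 1/10 → 1/5
merge 19/100 + 1/5 → 39/100
merge 1/5 + 1/5 → 2/5
merge 21/100 + 39/100 → 3/5
merge 2/5 + 3/5 → 1
L = 1/10 + 1/5 + 39/100 + 2/5 + 3/5 + 1 = 269/100 = 2.69 bits/symbol.

2.69 bits/symbol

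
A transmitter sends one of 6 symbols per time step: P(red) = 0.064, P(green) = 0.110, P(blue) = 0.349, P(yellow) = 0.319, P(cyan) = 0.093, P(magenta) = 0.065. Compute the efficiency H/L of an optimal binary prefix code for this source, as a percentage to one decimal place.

96.5%

Entropy H = −Σ p log₂ p ≈ 2.2350 bits.
Huffman merges: 8/125+13/200→129/1000; 93/1000+11/100→203/1000; 129/1000+203/1000→83/250; 319/1000+83/250→651/1000; 349/1000+651/1000→1. L = 463/200 ≈ 2.3150.
Efficiency = H/L = 2.2350/2.3150 = 96.5%.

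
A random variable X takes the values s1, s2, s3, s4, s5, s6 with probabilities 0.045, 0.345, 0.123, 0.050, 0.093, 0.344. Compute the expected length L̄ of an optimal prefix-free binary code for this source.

2.249 bits/symbol

Repeatedly combine the two least-probable nodes; the expected code length is the sum of the merged weights.
merge 9/200 + 1/20 → 19/200
merge 93/1000 + 19/200 → 47/250
merge 123/1000 + 47/250 → 311/1000
merge 311/1000 + 43/125 → 131/200
merge 69/200 + 131/200 → 1
L = 19/200 + 47/250 + 311/1000 + 131/200 + 1 = 2249/1000 = 2.249 bits/symbol.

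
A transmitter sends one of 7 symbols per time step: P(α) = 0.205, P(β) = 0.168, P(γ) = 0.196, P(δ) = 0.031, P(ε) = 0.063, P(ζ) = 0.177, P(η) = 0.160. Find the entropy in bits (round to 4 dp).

H = −Σ pᵢ log₂ pᵢ.
−0.205·log₂(0.205) = 0.4687
−0.168·log₂(0.168) = 0.4323
−0.196·log₂(0.196) = 0.4608
−0.031·log₂(0.031) = 0.1554
−0.063·log₂(0.063) = 0.2513
−0.177·log₂(0.177) = 0.4422
−0.160·log₂(0.160) = 0.4230
Sum ≈ 2.6337 → 2.6337 bits.

2.6337 bits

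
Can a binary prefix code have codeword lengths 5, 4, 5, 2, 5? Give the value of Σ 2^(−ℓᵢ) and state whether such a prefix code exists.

0.40625; yes

With common denominator 2^5 = 32: Σ 2^(−ℓᵢ) = 1/32 + 2/32 + 1/32 + 8/32 + 1/32 = 13/32 = 0.40625.
Kraft's inequality requires Σ ≤ 1; here Σ = 0.40625 ≤ 1, so such a prefix code exists.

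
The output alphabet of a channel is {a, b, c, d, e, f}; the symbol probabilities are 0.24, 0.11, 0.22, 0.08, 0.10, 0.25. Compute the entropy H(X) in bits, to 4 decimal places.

H = −Σ pᵢ log₂ pᵢ.
−0.24·log₂(0.24) = 0.4941
−0.11·log₂(0.11) = 0.3503
−0.22·log₂(0.22) = 0.4806
−0.08·log₂(0.08) = 0.2915
−0.10·log₂(0.10) = 0.3322
−0.25·log₂(0.25) = 0.5000
Sum ≈ 2.4487 → 2.4487 bits.

2.4487 bits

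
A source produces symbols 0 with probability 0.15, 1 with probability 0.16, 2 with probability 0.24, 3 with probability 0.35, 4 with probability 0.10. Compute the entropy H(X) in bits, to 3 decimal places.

H = −Σ pᵢ log₂ pᵢ.
−0.15·log₂(0.15) = 0.4105
−0.16·log₂(0.16) = 0.4230
−0.24·log₂(0.24) = 0.4941
−0.35·log₂(0.35) = 0.5301
−0.10·log₂(0.10) = 0.3322
Sum ≈ 2.1900 → 2.190 bits.

2.190 bits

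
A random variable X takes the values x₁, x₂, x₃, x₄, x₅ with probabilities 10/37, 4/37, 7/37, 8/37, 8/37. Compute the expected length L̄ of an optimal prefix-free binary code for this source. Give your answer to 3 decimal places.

Repeatedly combine the two least-probable nodes; the expected code length is the sum of the merged weights.
merge 4/37 + 7/37 → 11/37
merge 8/37 + 8/37 → 16/37
merge 10/37 + 11/37 → 21/37
merge 16/37 + 21/37 → 1
L = 11/37 + 16/37 + 21/37 + 1 = 85/37 ≈ 2.297 bits/symbol.

2.297 bits/symbol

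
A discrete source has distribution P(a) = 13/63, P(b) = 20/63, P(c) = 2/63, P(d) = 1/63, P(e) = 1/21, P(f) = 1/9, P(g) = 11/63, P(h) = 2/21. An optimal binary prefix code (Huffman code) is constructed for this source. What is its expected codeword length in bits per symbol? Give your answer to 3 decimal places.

Repeatedly combine the two least-probable nodes; the expected code length is the sum of the merged weights.
merge 1/63 + 2/63 → 1/21
merge 1/21 + 1/21 → 2/21
merge 2/21 + 2/21 → 4/21
merge 1/9 + 11/63 → 2/7
merge 4/21 + 13/63 → 25/63
merge 2/7 + 20/63 → 38/63
merge 25/63 + 38/63 → 1
L = 1/21 + 2/21 + 4/21 + 2/7 + 25/63 + 38/63 + 1 = 55/21 ≈ 2.619 bits/symbol.

2.619 bits/symbol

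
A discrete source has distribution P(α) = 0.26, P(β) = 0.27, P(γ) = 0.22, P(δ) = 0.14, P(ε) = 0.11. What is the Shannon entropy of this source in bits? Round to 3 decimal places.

2.243 bits

H = −Σ pᵢ log₂ pᵢ.
−0.26·log₂(0.26) = 0.5053
−0.27·log₂(0.27) = 0.5100
−0.22·log₂(0.22) = 0.4806
−0.14·log₂(0.14) = 0.3971
−0.11·log₂(0.11) = 0.3503
Sum ≈ 2.2433 → 2.243 bits.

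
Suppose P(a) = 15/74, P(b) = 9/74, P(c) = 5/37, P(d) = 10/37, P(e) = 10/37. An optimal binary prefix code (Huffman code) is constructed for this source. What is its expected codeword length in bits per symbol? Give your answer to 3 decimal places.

Repeatedly combine the two least-probable nodes; the expected code length is the sum of the merged weights.
merge 9/74 + 5/37 → 19/74
merge 15/74 + 19/74 → 17/37
merge 10/37 + 10/37 → 20/37
merge 17/37 + 20/37 → 1
L = 19/74 + 17/37 + 20/37 + 1 = 167/74 ≈ 2.257 bits/symbol.

2.257 bits/symbol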